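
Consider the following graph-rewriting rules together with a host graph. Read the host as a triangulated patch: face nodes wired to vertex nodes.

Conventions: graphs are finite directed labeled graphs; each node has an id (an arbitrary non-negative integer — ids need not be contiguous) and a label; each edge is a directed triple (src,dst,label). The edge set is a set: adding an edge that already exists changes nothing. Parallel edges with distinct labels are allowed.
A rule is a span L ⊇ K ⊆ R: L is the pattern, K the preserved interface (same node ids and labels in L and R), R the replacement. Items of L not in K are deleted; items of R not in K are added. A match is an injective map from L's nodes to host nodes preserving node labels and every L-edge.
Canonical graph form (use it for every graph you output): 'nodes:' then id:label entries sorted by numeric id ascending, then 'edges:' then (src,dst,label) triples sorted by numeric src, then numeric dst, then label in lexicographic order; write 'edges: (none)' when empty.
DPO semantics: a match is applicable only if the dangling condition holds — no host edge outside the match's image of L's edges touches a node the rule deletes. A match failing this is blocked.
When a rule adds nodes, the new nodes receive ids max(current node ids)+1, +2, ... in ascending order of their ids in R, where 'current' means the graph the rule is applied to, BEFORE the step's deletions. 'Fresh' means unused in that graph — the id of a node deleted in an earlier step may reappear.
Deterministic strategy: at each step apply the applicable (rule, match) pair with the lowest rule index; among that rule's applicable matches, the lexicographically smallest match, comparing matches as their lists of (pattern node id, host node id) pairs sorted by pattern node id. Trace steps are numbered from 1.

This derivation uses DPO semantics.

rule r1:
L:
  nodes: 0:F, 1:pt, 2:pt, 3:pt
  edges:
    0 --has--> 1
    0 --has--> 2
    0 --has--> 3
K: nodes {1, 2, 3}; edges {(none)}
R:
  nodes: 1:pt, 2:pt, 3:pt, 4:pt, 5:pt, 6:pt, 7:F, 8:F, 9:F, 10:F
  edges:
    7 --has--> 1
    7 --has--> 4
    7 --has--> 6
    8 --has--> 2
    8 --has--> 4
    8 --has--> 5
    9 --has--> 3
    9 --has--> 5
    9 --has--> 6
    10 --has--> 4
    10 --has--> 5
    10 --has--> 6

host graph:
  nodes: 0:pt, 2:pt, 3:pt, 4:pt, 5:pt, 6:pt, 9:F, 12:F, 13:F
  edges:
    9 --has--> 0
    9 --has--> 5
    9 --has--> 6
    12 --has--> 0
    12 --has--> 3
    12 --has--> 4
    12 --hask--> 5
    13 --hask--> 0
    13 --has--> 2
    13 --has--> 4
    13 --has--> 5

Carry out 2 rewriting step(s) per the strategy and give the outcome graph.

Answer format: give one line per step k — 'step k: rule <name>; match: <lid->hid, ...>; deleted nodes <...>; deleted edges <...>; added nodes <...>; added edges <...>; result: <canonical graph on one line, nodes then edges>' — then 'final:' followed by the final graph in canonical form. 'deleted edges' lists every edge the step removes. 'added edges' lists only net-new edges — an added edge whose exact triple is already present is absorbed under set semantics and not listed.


step 1: rule r1; match: 0->9, 1->0, 2->5, 3->6; deleted nodes 9; deleted edges (9,0,has); (9,5,has); (9,6,has); added nodes 14, 15, 16, 17, 18, 19, 20; added edges (17,0,has); (17,14,has); (17,16,has); (18,5,has); (18,14,has); (18,15,has); (19,6,has); (19,15,has); (19,16,has); (20,14,has); (20,15,has); (20,16,has); result: nodes: 0:pt, 2:pt, 3:pt, 4:pt, 5:pt, 6:pt, 12:F, 13:F, 14:pt, 15:pt, 16:pt, 17:F, 18:F, 19:F, 20:F edges: (12,0,has); (12,3,has); (12,4,has); (12,5,hask); (13,0,hask); (13,2,has); (13,4,has); (13,5,has); (17,0,has); (17,14,has); (17,16,has); (18,5,has); (18,14,has); (18,15,has); (19,6,has); (19,15,has); (19,16,has); (20,14,has); (20,15,has); (20,16,has)
step 2: rule r1; match: 0->17, 1->0, 2->14, 3->16; deleted nodes 17; deleted edges (17,0,has); (17,14,has); (17,16,has); added nodes 21, 22, 23, 24, 25, 26, 27; added edges (24,0,has); (24,21,has); (24,23,has); (25,14,has); (25,21,has); (25,22,has); (26,16,has); (26,22,has); (26,23,has); (27,21,has); (27,22,has); (27,23,has); result: nodes: 0:pt, 2:pt, 3:pt, 4:pt, 5:pt, 6:pt, 12:F, 13:F, 14:pt, 15:pt, 16:pt, 18:F, 19:F, 20:F, 21:pt, 22:pt, 23:pt, 24:F, 25:F, 26:F, 27:F edges: (12,0,has); (12,3,has); (12,4,has); (12,5,hask); (13,0,hask); (13,2,has); (13,4,has); (13,5,has); (18,5,has); (18,14,has); (18,15,has); (19,6,has); (19,15,has); (19,16,has); (20,14,has); (20,15,has); (20,16,has); (24,0,has); (24,21,has); (24,23,has); (25,14,has); (25,21,has); (25,22,has); (26,16,has); (26,22,has); (26,23,has); (27,21,has); (27,22,has); (27,23,has)
final:
nodes: 0:pt, 2:pt, 3:pt, 4:pt, 5:pt, 6:pt, 12:F, 13:F, 14:pt, 15:pt, 16:pt, 18:F, 19:F, 20:F, 21:pt, 22:pt, 23:pt, 24:F, 25:F, 26:F, 27:F
edges: (12,0,has); (12,3,has); (12,4,has); (12,5,hask); (13,0,hask); (13,2,has); (13,4,has); (13,5,has); (18,5,has); (18,14,has); (18,15,has); (19,6,has); (19,15,has); (19,16,has); (20,14,has); (20,15,has); (20,16,has); (24,0,has); (24,21,has); (24,23,has); (25,14,has); (25,21,has); (25,22,has); (26,16,has); (26,22,has); (26,23,has); (27,21,has); (27,22,has); (27,23,has)


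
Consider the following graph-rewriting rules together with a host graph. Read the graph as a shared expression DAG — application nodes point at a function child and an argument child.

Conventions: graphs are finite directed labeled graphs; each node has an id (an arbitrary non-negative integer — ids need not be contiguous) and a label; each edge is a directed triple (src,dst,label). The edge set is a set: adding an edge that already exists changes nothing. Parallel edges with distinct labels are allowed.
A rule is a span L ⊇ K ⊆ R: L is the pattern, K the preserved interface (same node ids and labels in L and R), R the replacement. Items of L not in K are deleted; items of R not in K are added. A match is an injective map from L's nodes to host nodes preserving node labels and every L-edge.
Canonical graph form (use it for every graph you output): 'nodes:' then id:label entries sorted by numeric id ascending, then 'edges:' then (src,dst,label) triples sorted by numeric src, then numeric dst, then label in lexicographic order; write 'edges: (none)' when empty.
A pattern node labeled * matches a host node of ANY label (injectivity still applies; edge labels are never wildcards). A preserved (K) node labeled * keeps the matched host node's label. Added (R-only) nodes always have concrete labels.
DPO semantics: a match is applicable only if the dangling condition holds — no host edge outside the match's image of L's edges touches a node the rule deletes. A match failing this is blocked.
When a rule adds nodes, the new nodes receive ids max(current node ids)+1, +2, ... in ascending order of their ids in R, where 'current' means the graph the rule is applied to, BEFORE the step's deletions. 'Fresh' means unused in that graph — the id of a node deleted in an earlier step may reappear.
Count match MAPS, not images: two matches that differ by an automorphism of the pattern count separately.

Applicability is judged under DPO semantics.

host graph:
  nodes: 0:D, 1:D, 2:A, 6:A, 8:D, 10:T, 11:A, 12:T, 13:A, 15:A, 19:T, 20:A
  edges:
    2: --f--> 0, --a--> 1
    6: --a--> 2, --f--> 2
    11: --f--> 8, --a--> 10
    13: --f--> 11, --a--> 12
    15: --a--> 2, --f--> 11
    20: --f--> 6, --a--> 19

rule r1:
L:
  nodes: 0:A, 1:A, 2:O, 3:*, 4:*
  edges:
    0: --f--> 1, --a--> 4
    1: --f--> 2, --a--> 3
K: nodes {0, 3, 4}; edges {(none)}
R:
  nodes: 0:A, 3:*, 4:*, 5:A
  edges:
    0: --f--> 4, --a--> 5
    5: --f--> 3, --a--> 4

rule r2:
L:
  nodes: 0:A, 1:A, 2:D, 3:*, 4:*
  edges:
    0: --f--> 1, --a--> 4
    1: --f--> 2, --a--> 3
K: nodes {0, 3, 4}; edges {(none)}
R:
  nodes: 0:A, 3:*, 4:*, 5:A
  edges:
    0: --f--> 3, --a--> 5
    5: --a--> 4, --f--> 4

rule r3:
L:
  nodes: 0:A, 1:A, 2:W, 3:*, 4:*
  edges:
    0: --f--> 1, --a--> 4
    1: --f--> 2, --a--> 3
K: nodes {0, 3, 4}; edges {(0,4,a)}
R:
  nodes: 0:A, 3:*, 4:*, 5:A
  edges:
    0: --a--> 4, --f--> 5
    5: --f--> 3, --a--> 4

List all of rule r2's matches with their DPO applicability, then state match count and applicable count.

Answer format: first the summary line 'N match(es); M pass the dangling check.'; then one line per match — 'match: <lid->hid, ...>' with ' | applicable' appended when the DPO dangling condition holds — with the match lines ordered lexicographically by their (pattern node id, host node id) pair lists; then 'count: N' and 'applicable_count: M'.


2 match(es); 0 pass the dangling check.
match: 0->13, 1->11, 2->8, 3->10, 4->12
match: 0->15, 1->11, 2->8, 3->10, 4->2
count: 2
applicable_count: 0


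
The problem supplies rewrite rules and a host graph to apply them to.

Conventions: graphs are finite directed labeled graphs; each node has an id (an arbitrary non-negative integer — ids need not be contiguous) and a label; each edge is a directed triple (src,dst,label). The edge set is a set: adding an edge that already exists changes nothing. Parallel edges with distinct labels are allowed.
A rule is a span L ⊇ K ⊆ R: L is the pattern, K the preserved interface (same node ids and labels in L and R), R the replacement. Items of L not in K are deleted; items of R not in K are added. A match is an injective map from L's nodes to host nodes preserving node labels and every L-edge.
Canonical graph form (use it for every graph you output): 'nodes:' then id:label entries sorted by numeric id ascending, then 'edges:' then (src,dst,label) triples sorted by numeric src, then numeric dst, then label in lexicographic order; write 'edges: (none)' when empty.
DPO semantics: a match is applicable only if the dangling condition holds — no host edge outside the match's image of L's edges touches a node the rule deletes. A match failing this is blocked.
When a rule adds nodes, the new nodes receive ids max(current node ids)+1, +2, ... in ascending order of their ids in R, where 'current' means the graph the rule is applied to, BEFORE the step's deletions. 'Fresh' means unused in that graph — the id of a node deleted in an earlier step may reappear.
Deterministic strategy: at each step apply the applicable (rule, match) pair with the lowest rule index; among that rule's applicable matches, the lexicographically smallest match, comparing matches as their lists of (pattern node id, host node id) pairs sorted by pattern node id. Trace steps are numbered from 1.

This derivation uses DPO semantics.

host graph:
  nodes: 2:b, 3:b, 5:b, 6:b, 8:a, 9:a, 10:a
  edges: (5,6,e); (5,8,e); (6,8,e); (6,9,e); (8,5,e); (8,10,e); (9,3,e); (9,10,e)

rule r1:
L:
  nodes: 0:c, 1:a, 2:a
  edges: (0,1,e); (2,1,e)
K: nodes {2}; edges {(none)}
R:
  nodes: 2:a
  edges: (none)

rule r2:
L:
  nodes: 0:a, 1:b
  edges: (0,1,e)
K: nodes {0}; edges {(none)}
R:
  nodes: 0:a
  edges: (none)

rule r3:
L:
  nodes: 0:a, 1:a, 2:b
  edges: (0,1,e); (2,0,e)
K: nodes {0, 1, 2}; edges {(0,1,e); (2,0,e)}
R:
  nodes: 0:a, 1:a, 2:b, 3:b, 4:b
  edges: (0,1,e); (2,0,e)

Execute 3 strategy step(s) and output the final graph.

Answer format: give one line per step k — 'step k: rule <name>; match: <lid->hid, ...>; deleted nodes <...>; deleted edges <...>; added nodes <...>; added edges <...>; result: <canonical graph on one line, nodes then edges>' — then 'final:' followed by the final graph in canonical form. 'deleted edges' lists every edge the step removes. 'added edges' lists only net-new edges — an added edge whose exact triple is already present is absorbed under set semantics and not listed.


step 1: rule r2; match: 0->9, 1->3; deleted nodes 3; deleted edges (9,3,e); added nodes (none); added edges (none); result: nodes: 2:b, 5:b, 6:b, 8:a, 9:a, 10:a edges: (5,6,e); (5,8,e); (6,8,e); (6,9,e); (8,5,e); (8,10,e); (9,10,e)
step 2: rule r3; match: 0->8, 1->10, 2->5; deleted nodes (none); deleted edges (none); added nodes 11, 12; added edges (none); result: nodes: 2:b, 5:b, 6:b, 8:a, 9:a, 10:a, 11:b, 12:b edges: (5,6,e); (5,8,e); (6,8,e); (6,9,e); (8,5,e); (8,10,e); (9,10,e)
step 3: rule r3; match: 0->8, 1->10, 2->5; deleted nodes (none); deleted edges (none); added nodes 13, 14; added edges (none); result: nodes: 2:b, 5:b, 6:b, 8:a, 9:a, 10:a, 11:b, 12:b, 13:b, 14:b edges: (5,6,e); (5,8,e); (6,8,e); (6,9,e); (8,5,e); (8,10,e); (9,10,e)
final:
nodes: 2:b, 5:b, 6:b, 8:a, 9:a, 10:a, 11:b, 12:b, 13:b, 14:b
edges: (5,6,e); (5,8,e); (6,8,e); (6,9,e); (8,5,e); (8,10,e); (9,10,e)


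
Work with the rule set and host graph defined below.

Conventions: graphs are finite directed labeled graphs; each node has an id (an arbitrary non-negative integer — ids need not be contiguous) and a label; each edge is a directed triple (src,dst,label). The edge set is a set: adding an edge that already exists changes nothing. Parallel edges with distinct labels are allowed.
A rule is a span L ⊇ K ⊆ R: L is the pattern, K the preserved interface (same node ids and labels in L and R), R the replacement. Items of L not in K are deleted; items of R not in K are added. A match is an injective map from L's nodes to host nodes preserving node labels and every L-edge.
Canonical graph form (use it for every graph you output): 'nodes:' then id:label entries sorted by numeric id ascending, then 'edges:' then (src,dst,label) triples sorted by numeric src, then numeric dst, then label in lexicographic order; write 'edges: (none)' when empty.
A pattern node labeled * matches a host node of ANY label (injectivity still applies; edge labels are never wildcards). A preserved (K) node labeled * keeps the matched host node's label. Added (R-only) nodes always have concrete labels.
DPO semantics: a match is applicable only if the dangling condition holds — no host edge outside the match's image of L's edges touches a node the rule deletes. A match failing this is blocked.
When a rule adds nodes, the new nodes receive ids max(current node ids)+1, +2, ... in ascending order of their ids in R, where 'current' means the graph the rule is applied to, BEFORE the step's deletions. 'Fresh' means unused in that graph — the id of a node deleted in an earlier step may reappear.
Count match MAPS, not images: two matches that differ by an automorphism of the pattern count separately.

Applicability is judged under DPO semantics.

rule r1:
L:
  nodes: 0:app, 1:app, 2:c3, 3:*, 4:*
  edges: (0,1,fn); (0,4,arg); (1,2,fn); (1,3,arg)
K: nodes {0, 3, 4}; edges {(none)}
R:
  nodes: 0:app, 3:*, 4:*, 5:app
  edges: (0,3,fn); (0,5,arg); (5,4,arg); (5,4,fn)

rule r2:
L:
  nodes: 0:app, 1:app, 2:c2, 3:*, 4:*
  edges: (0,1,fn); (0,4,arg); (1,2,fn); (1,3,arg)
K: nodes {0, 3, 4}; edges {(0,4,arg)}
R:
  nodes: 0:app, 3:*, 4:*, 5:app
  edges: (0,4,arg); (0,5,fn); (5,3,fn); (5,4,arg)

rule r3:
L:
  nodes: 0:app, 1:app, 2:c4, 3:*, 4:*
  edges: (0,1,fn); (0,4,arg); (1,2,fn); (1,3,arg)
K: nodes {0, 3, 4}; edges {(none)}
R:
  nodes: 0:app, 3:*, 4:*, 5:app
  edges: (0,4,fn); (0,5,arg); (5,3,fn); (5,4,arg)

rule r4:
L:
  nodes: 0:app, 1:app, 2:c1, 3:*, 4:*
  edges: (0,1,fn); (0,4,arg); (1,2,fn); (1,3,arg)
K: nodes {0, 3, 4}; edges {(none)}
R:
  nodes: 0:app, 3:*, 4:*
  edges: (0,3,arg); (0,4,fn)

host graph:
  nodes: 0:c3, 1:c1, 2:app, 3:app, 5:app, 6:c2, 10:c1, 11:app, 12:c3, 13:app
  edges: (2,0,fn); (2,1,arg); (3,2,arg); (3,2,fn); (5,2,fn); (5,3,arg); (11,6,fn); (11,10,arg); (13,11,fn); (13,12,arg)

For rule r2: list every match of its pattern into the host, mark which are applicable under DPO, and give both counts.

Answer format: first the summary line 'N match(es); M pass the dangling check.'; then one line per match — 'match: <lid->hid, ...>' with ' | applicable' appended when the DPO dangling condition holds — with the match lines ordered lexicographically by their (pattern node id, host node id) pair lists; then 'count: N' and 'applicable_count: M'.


1 match(es); 1 pass the dangling check.
match: 0->13, 1->11, 2->6, 3->10, 4->12 | applicable
count: 1
applicable_count: 1


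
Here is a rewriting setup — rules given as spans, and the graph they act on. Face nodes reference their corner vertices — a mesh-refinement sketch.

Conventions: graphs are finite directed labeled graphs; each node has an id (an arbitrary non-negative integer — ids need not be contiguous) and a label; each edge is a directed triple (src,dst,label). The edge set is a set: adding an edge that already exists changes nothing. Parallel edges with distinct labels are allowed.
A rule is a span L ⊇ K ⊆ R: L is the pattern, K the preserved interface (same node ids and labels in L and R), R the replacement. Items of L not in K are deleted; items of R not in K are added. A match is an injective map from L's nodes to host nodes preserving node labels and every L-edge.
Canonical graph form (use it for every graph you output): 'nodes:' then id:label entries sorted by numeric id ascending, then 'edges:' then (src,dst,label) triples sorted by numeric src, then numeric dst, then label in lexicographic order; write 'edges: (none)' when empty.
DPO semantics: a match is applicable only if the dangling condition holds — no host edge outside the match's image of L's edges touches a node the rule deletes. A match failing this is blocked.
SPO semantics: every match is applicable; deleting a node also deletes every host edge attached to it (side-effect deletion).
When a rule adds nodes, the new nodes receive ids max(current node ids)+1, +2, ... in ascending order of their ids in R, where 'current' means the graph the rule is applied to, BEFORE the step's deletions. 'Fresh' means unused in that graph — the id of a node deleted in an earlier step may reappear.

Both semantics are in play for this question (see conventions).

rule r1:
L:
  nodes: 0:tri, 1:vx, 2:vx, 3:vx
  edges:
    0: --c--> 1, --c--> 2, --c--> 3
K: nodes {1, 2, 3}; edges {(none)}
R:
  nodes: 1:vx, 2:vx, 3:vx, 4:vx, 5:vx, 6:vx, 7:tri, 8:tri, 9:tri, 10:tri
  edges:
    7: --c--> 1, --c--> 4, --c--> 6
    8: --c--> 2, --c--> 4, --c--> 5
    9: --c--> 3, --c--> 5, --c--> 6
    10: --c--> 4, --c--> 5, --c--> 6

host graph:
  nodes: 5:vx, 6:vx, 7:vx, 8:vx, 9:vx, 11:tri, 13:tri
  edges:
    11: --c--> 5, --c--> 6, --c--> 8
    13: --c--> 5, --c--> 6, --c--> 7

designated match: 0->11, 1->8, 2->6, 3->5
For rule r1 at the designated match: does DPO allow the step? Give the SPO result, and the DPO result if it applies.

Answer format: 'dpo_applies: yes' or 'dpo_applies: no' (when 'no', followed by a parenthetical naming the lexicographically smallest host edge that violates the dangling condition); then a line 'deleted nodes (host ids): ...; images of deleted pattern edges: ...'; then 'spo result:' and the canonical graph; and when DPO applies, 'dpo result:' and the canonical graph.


dpo_applies: yes
deleted nodes (host ids): 11; images of deleted pattern edges: (11,5,c); (11,6,c); (11,8,c)
spo result:
nodes: 5:vx, 6:vx, 7:vx, 8:vx, 9:vx, 13:tri, 14:vx, 15:vx, 16:vx, 17:tri, 18:tri, 19:tri, 20:tri
edges: (13,5,c); (13,6,c); (13,7,c); (17,8,c); (17,14,c); (17,16,c); (18,6,c); (18,14,c); (18,15,c); (19,5,c); (19,15,c); (19,16,c); (20,14,c); (20,15,c); (20,16,c)
dpo result:
nodes: 5:vx, 6:vx, 7:vx, 8:vx, 9:vx, 13:tri, 14:vx, 15:vx, 16:vx, 17:tri, 18:tri, 19:tri, 20:tri
edges: (13,5,c); (13,6,c); (13,7,c); (17,8,c); (17,14,c); (17,16,c); (18,6,c); (18,14,c); (18,15,c); (19,5,c); (19,15,c); (19,16,c); (20,14,c); (20,15,c); (20,16,c)


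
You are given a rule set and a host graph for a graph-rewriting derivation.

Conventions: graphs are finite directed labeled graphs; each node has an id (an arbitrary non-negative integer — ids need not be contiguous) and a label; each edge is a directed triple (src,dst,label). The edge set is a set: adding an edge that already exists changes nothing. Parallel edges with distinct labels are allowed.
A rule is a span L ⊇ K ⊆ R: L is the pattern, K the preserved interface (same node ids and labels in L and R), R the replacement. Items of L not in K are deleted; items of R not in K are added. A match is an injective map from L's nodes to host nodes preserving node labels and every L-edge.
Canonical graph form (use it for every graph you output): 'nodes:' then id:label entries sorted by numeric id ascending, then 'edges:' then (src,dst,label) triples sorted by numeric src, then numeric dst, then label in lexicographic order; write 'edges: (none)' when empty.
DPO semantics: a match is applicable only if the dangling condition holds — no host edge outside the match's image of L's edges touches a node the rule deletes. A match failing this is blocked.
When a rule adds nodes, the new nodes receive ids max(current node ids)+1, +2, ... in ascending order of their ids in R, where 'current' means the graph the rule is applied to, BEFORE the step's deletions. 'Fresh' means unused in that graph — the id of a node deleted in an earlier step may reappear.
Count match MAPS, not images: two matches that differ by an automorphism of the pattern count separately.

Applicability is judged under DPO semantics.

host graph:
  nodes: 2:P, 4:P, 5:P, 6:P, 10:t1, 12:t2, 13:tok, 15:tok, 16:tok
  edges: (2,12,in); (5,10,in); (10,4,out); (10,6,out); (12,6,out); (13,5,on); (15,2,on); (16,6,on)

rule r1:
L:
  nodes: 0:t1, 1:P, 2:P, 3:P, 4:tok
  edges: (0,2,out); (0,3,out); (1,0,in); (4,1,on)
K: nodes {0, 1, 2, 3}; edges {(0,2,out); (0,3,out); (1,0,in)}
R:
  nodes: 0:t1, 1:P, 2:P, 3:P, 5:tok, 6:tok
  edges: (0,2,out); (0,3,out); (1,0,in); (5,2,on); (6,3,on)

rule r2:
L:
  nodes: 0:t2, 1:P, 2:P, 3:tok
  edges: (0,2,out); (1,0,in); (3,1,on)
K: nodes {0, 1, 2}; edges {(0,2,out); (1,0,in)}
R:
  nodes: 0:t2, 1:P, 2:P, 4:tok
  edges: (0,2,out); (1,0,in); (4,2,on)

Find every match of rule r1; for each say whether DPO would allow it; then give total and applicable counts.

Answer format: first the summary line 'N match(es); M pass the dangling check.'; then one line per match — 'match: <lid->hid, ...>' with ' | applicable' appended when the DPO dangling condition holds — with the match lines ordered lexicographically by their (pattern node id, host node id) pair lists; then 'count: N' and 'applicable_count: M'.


2 match(es); 2 pass the dangling check.
match: 0->10, 1->5, 2->4, 3->6, 4->13 | applicable
match: 0->10, 1->5, 2->6, 3->4, 4->13 | applicable
count: 2
applicable_count: 2


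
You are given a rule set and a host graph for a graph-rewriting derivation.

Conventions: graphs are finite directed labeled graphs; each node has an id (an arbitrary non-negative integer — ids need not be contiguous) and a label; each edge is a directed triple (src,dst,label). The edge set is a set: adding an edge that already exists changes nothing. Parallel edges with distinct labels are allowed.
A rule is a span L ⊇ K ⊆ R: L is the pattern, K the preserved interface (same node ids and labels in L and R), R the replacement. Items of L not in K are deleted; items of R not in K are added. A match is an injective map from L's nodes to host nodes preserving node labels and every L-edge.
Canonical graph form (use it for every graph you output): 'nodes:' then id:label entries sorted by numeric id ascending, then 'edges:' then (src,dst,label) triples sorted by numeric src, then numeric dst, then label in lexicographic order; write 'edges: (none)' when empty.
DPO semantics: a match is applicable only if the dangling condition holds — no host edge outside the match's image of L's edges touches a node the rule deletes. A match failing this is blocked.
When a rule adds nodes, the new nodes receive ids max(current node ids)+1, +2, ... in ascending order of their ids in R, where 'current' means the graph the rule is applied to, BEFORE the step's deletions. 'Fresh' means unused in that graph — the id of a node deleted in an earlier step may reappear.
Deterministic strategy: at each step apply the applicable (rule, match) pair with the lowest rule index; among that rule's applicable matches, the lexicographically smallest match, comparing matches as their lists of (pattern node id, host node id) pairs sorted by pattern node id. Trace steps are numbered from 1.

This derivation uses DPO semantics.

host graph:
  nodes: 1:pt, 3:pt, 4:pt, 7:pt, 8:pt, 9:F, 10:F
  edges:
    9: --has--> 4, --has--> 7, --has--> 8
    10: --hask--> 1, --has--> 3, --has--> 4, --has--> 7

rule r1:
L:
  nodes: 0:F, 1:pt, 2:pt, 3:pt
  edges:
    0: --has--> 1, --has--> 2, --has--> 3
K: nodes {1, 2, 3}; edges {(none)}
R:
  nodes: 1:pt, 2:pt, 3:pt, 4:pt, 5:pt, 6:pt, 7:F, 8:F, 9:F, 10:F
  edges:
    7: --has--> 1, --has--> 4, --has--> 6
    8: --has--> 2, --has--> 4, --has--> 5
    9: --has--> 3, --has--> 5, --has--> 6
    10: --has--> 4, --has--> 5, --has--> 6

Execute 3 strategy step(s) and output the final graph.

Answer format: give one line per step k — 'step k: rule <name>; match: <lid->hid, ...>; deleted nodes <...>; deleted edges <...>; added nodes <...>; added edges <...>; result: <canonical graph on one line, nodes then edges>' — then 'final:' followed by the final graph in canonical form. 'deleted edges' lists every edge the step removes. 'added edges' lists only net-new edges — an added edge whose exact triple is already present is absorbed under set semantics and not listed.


step 1: rule r1; match: 0->9, 1->4, 2->7, 3->8; deleted nodes 9; deleted edges (9,4,has); (9,7,has); (9,8,has); added nodes 11, 12, 13, 14, 15, 16, 17; added edges (14,4,has); (14,11,has); (14,13,has); (15,7,has); (15,11,has); (15,12,has); (16,8,has); (16,12,has); (16,13,has); (17,11,has); (17,12,has); (17,13,has); result: nodes: 1:pt, 3:pt, 4:pt, 7:pt, 8:pt, 10:F, 11:pt, 12:pt, 13:pt, 14:F, 15:F, 16:F, 17:F edges: (10,1,hask); (10,3,has); (10,4,has); (10,7,has); (14,4,has); (14,11,has); (14,13,has); (15,7,has); (15,11,has); (15,12,has); (16,8,has); (16,12,has); (16,13,has); (17,11,has); (17,12,has); (17,13,has)
step 2: rule r1; match: 0->14, 1->4, 2->11, 3->13; deleted nodes 14; deleted edges (14,4,has); (14,11,has); (14,13,has); added nodes 18, 19, 20, 21, 22, 23, 24; added edges (21,4,has); (21,18,has); (21,20,has); (22,11,has); (22,18,has); (22,19,has); (23,13,has); (23,19,has); (23,20,has); (24,18,has); (24,19,has); (24,20,has); result: nodes: 1:pt, 3:pt, 4:pt, 7:pt, 8:pt, 10:F, 11:pt, 12:pt, 13:pt, 15:F, 16:F, 17:F, 18:pt, 19:pt, 20:pt, 21:F, 22:F, 23:F, 24:F edges: (10,1,hask); (10,3,has); (10,4,has); (10,7,has); (15,7,has); (15,11,has); (15,12,has); (16,8,has); (16,12,has); (16,13,has); (17,11,has); (17,12,has); (17,13,has); (21,4,has); (21,18,has); (21,20,has); (22,11,has); (22,18,has); (22,19,has); (23,13,has); (23,19,has); (23,20,has); (24,18,has); (24,19,has); (24,20,has)
step 3: rule r1; match: 0->15, 1->7, 2->11, 3->12; deleted nodes 15; deleted edges (15,7,has); (15,11,has); (15,12,has); added nodes 25, 26, 27, 28, 29, 30, 31; added edges (28,7,has); (28,25,has); (28,27,has); (29,11,has); (29,25,has); (29,26,has); (30,12,has); (30,26,has); (30,27,has); (31,25,has); (31,26,has); (31,27,has); result: nodes: 1:pt, 3:pt, 4:pt, 7:pt, 8:pt, 10:F, 11:pt, 12:pt, 13:pt, 16:F, 17:F, 18:pt, 19:pt, 20:pt, 21:F, 22:F, 23:F, 24:F, 25:pt, 26:pt, 27:pt, 28:F, 29:F, 30:F, 31:F edges: (10,1,hask); (10,3,has); (10,4,has); (10,7,has); (16,8,has); (16,12,has); (16,13,has); (17,11,has); (17,12,has); (17,13,has); (21,4,has); (21,18,has); (21,20,has); (22,11,has); (22,18,has); (22,19,has); (23,13,has); (23,19,has); (23,20,has); (24,18,has); (24,19,has); (24,20,has); (28,7,has); (28,25,has); (28,27,has); (29,11,has); (29,25,has); (29,26,has); (30,12,has); (30,26,has); (30,27,has); (31,25,has); (31,26,has); (31,27,has)
final:
nodes: 1:pt, 3:pt, 4:pt, 7:pt, 8:pt, 10:F, 11:pt, 12:pt, 13:pt, 16:F, 17:F, 18:pt, 19:pt, 20:pt, 21:F, 22:F, 23:F, 24:F, 25:pt, 26:pt, 27:pt, 28:F, 29:F, 30:F, 31:F
edges: (10,1,hask); (10,3,has); (10,4,has); (10,7,has); (16,8,has); (16,12,has); (16,13,has); (17,11,has); (17,12,has); (17,13,has); (21,4,has); (21,18,has); (21,20,has); (22,11,has); (22,18,has); (22,19,has); (23,13,has); (23,19,has); (23,20,has); (24,18,has); (24,19,has); (24,20,has); (28,7,has); (28,25,has); (28,27,has); (29,11,has); (29,25,has); (29,26,has); (30,12,has); (30,26,has); (30,27,has); (31,25,has); (31,26,has); (31,27,has)


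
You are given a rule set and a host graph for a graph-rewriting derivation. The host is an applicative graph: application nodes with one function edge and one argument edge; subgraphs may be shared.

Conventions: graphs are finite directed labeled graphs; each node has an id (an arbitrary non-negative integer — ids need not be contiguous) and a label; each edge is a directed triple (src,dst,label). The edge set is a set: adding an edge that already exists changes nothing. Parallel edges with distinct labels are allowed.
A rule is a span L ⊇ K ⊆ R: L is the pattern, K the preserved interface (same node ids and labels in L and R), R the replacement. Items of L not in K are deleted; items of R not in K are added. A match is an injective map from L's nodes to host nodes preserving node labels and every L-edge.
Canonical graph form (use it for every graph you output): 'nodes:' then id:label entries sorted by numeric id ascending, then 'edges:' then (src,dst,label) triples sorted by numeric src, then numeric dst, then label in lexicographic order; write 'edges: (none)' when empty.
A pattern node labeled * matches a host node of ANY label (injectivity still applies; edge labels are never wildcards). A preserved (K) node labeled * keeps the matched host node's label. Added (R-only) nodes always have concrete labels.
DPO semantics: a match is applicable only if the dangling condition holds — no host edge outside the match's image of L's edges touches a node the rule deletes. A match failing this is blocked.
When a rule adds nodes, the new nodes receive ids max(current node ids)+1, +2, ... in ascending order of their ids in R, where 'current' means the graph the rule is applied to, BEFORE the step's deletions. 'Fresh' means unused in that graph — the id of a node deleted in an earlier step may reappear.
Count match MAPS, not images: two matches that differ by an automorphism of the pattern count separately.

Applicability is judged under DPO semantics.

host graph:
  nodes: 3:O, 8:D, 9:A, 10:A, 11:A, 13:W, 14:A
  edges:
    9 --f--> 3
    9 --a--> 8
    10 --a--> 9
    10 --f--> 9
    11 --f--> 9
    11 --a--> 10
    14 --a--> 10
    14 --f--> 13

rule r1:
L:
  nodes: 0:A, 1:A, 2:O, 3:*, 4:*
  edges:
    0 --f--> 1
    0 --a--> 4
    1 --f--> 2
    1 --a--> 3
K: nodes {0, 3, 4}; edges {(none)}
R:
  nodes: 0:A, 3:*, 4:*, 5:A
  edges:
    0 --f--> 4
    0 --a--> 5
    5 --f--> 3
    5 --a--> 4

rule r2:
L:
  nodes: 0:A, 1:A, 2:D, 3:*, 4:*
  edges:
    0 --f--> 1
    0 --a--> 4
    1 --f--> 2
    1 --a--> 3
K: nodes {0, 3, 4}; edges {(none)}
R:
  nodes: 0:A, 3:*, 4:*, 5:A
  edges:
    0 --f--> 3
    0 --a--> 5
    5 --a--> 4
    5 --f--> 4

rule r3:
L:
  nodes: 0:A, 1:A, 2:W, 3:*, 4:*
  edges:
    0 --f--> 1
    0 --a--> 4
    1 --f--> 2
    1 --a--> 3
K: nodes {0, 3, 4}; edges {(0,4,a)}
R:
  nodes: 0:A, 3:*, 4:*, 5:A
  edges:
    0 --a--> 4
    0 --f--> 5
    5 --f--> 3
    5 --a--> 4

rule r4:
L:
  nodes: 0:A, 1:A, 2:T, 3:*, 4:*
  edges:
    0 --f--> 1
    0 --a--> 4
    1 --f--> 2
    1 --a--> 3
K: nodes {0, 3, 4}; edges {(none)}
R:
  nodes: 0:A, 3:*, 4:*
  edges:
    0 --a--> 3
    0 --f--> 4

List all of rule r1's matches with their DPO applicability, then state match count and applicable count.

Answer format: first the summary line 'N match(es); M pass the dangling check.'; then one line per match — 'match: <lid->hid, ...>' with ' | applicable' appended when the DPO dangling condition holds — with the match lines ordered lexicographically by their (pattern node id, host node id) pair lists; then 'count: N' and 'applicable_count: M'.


1 match(es); 0 pass the dangling check.
match: 0->11, 1->9, 2->3, 3->8, 4->10
count: 1
applicable_count: 0


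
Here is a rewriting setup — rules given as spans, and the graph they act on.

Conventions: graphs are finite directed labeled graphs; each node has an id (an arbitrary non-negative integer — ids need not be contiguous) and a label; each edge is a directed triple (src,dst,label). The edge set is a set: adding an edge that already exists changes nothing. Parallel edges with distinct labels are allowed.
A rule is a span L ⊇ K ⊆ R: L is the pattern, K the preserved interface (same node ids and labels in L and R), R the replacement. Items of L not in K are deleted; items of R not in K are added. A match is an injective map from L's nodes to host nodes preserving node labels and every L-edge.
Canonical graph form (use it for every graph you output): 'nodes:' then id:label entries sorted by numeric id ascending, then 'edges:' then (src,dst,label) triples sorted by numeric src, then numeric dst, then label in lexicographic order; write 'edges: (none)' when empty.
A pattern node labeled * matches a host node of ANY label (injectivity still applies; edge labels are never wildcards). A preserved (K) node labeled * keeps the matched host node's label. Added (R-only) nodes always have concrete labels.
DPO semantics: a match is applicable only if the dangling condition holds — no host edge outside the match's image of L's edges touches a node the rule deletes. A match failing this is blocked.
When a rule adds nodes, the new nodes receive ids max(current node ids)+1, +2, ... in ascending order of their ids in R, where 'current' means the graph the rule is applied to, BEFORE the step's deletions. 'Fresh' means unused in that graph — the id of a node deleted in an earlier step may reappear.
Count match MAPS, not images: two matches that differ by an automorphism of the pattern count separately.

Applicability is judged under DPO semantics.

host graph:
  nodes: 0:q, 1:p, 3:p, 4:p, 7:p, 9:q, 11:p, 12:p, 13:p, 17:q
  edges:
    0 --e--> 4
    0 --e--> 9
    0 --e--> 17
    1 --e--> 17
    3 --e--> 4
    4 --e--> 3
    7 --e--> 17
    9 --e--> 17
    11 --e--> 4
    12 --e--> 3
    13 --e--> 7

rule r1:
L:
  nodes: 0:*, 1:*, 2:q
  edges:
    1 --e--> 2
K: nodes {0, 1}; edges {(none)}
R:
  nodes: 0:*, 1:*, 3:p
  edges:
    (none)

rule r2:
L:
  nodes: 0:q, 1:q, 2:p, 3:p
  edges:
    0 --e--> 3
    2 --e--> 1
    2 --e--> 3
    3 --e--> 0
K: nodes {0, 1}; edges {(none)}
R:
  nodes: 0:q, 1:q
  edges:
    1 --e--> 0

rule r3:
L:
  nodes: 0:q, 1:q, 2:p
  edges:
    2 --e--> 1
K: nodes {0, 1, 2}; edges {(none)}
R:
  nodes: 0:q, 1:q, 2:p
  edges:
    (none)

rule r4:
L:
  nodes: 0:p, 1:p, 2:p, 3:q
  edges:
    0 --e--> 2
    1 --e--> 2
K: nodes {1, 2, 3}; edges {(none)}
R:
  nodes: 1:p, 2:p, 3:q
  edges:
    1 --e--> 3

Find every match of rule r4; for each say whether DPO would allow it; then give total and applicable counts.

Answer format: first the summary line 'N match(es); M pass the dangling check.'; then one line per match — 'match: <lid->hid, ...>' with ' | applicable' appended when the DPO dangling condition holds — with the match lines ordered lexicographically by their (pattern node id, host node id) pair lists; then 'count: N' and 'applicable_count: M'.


12 match(es); 6 pass the dangling check.
match: 0->3, 1->11, 2->4, 3->0
match: 0->3, 1->11, 2->4, 3->9
match: 0->3, 1->11, 2->4, 3->17
match: 0->4, 1->12, 2->3, 3->0
match: 0->4, 1->12, 2->3, 3->9
match: 0->4, 1->12, 2->3, 3->17
match: 0->11, 1->3, 2->4, 3->0 | applicable
match: 0->11, 1->3, 2->4, 3->9 | applicable
match: 0->11, 1->3, 2->4, 3->17 | applicable
match: 0->12, 1->4, 2->3, 3->0 | applicable
match: 0->12, 1->4, 2->3, 3->9 | applicable
match: 0->12, 1->4, 2->3, 3->17 | applicable
count: 12
applicable_count: 6


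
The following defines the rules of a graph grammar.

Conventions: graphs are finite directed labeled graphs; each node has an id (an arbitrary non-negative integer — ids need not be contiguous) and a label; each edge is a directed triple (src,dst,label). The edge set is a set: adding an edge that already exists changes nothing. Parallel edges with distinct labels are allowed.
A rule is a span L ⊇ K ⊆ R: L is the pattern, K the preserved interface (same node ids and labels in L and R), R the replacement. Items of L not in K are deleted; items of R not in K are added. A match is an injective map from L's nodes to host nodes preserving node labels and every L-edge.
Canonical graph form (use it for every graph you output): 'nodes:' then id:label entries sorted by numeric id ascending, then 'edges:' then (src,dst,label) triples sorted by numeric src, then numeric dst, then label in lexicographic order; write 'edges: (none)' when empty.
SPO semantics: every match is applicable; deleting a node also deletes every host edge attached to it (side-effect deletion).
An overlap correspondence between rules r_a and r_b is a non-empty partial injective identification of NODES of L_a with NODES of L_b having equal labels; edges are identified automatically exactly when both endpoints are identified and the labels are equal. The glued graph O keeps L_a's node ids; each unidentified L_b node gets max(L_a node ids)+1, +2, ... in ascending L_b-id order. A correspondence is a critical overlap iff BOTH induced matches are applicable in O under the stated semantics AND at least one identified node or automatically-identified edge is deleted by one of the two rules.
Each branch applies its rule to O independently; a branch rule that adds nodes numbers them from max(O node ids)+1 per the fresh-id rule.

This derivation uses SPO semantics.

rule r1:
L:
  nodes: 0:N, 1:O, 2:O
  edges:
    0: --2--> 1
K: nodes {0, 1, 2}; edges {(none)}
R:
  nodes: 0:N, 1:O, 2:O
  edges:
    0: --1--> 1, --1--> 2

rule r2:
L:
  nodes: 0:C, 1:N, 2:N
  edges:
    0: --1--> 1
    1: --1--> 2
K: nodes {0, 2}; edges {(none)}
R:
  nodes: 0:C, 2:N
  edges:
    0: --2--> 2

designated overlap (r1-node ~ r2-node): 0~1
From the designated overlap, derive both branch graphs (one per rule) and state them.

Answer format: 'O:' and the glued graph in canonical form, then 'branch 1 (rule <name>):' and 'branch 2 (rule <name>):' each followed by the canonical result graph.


O:
nodes: 0:N, 1:O, 2:O, 3:C, 4:N
edges: (0,1,2); (0,4,1); (3,0,1)
branch 1 (rule r1):
nodes: 0:N, 1:O, 2:O, 3:C, 4:N
edges: (0,1,1); (0,2,1); (0,4,1); (3,0,1)
branch 2 (rule r2):
nodes: 1:O, 2:O, 3:C, 4:N
edges: (3,4,2)


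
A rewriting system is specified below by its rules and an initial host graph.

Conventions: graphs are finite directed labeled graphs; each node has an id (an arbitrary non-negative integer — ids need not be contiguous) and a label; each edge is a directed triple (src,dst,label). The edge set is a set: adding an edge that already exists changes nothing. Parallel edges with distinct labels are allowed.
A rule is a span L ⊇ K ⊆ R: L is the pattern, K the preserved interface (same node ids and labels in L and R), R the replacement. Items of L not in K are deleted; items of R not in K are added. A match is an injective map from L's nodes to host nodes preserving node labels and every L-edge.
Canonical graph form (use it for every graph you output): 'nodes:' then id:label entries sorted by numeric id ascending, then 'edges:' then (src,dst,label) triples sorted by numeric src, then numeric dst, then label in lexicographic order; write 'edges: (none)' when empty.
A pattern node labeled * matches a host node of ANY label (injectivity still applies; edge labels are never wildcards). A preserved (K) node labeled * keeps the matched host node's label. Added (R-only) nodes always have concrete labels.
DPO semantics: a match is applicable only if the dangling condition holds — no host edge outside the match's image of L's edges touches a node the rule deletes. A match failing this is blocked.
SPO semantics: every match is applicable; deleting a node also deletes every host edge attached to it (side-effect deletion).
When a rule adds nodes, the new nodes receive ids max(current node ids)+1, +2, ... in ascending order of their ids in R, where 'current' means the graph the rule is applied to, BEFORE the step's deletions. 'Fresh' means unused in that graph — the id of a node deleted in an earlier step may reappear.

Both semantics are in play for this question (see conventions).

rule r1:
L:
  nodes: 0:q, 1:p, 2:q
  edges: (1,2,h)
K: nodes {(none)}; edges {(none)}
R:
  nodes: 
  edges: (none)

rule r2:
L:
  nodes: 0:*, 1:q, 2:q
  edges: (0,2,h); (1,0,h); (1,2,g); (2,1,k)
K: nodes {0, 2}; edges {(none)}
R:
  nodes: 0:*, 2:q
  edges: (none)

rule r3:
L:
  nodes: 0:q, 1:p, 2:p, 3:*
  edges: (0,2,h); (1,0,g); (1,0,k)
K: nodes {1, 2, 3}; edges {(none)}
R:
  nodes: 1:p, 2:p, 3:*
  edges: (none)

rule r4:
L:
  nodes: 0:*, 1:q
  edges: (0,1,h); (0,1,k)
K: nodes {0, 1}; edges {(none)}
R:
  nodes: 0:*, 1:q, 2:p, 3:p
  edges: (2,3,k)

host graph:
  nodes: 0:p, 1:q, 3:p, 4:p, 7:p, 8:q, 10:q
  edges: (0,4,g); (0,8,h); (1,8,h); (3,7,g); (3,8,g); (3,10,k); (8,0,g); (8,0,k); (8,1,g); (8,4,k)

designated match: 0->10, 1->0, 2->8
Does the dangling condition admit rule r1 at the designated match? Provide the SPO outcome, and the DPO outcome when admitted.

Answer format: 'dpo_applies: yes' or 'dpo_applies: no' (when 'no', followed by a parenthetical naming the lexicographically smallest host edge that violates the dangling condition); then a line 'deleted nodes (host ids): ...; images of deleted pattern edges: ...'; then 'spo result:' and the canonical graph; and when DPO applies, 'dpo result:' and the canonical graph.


dpo_applies: no
(the rule deletes node 0, which keeps host edge (0,4,g) outside the match image — the dangling condition fails, DPO blocks; SPO proceeds and side-deletes such edges)
deleted nodes (host ids): 0, 8, 10; images of deleted pattern edges: (0,8,h)
spo result:
nodes: 1:q, 3:p, 4:p, 7:p
edges: (3,7,g)
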